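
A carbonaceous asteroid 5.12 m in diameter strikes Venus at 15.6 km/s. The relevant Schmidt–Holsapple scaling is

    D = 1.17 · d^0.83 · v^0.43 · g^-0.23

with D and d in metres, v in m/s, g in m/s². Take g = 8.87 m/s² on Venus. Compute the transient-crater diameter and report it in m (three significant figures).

In SI units: v = 15600 m/s.
d^0.83 = 5.12^0.83 = 3.879
v^0.43 = 15600^0.43 = 63.54
g^-0.23 = 8.87^-0.23 = 0.6053
D = 1.17 × 3.879 × 63.54 × 0.6053 = 174.6 m

D ≈ 175 m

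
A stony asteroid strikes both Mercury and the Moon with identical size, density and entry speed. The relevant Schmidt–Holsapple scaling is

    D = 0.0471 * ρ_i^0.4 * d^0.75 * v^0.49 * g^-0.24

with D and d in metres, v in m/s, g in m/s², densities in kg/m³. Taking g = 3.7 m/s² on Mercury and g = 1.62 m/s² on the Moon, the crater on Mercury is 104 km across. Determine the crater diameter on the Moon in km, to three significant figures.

D ≈ 127 km

All impactor-dependent factors cancel in the ratio, leaving D_Moon/D_Mercury = (g_Moon/g_Mercury)^-0.24.
(1.62/3.7)^-0.24 = 0.4378^-0.24 = 1.219
D_Moon = 1.219 × 104 km = 127 km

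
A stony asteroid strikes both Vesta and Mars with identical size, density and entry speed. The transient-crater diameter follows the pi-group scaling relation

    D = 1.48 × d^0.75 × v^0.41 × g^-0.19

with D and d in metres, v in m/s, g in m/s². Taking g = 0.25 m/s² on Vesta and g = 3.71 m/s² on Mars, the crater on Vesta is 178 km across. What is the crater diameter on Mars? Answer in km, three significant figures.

D ≈ 107 km

All impactor-dependent factors cancel in the ratio, leaving D_Mars/D_Vesta = (g_Mars/g_Vesta)^-0.19.
(3.71/0.25)^-0.19 = 14.84^-0.19 = 0.5990
D_Mars = 0.5990 × 178 km = 107 km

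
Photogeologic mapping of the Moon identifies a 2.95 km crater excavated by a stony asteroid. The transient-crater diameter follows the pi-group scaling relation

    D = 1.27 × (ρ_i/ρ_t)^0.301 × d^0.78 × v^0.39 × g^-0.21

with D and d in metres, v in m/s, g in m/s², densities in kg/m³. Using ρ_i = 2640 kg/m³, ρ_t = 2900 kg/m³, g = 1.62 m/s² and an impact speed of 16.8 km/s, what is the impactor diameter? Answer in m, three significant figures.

d ≈ 188 m

Rearranging for d: d = [D / (1.27 · (2640/2900)^0.301 · 16800^0.39 · 1.62^-0.21)]^(1/0.78).
D = 2950 m.
(2640/2900)^0.301 = 0.9721
16800^0.39 = 44.45
1.62^-0.21 = 0.9037
Denominator = 1.27 × 0.9721 × 44.45 × 0.9037 = 49.59
D / 49.59 = 2950 / 49.59 = 59.49
d = 59.49^(1/0.78) = 59.49^1.2821 = 188.4 m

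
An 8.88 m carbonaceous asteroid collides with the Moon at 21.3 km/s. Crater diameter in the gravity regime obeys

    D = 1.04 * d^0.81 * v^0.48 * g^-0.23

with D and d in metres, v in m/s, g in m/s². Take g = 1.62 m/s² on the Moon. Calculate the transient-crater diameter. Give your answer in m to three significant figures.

D ≈ 653 m

In SI units: v = 21300 m/s.
d^0.81 = 8.88^0.81 = 5.864
v^0.48 = 21300^0.48 = 119.6
g^-0.23 = 1.62^-0.23 = 0.8950
D = 1.04 × 5.864 × 119.6 × 0.8950 = 652.8 m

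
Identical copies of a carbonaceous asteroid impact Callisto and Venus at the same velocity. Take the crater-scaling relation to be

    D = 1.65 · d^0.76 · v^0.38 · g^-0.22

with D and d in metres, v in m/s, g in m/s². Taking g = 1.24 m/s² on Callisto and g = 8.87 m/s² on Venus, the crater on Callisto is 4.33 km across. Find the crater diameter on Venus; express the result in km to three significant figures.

All impactor-dependent factors cancel in the ratio, leaving D_Venus/D_Callisto = (g_Venus/g_Callisto)^-0.22.
(8.87/1.24)^-0.22 = 7.153^-0.22 = 0.6487
D_Venus = 0.6487 × 4.33 km = 2.81 km

D ≈ 2.81 km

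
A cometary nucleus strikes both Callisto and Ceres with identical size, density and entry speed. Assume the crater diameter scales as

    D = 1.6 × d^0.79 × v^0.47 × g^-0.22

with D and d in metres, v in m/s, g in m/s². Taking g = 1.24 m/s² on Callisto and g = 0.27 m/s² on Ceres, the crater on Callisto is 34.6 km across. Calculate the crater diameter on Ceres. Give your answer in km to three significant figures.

D ≈ 48.4 km

All impactor-dependent factors cancel in the ratio, leaving D_Ceres/D_Callisto = (g_Ceres/g_Callisto)^-0.22.
(0.27/1.24)^-0.22 = 0.2177^-0.22 = 1.399
D_Ceres = 1.399 × 34.6 km = 48.4 km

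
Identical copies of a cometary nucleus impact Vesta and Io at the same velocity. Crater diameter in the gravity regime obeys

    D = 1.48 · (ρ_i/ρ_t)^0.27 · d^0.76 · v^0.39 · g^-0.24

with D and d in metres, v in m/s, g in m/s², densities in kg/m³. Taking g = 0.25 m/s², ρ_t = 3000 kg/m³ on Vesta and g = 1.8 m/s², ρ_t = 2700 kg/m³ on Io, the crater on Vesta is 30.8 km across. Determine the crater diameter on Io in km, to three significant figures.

D ≈ 19.7 km

The impactor-only factors (d, v, ρ_i) cancel in the ratio, leaving D_Io/D_Vesta = (g_Io/g_Vesta)^-0.24 · (ρ_t,Vesta/ρ_t,Io)^0.27.
(1.8/0.25)^-0.24 = 7.200^-0.24 = 0.6226
(3000/2700)^0.27 = 1.111^0.27 = 1.029
Ratio = 0.6226 × 1.029 = 0.6407
D_Io = 0.6407 × 30.8 km = 19.7 km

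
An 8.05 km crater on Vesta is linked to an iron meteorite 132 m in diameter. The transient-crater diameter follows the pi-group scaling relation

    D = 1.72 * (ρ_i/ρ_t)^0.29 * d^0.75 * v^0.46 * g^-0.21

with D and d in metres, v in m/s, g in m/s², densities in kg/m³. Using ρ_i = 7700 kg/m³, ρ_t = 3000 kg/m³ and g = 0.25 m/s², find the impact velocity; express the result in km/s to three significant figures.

Rearranging for v: v = [D / (1.72 · (7700/3000)^0.29 · 132^0.75 · 0.25^-0.21)]^(1/0.46).
D = 8050 m.
(7700/3000)^0.29 = 1.314
132^0.75 = 38.94
0.25^-0.21 = 1.338
Denominator = 1.72 × 1.314 × 38.94 × 1.338 = 117.8
D / 117.8 = 8050 / 117.8 = 68.34
v = 68.34^(1/0.46) = 68.34^2.1739 = 9736 m/s

v ≈ 9.74 km/s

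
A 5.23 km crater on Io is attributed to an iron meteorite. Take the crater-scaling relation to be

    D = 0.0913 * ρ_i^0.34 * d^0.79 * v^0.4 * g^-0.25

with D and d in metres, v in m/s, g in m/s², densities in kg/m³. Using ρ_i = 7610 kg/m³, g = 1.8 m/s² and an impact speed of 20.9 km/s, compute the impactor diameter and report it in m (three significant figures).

d ≈ 176 m

Rearranging for d: d = [D / (0.0913 · 7610^0.34 · 20900^0.4 · 1.8^-0.25)]^(1/0.79).
D = 5230 m.
7610^0.34 = 20.88
20900^0.4 = 53.46
1.8^-0.25 = 0.8633
Denominator = 0.0913 × 20.88 × 53.46 × 0.8633 = 87.98
D / 87.98 = 5230 / 87.98 = 59.45
d = 59.45^(1/0.79) = 59.45^1.2658 = 176.1 m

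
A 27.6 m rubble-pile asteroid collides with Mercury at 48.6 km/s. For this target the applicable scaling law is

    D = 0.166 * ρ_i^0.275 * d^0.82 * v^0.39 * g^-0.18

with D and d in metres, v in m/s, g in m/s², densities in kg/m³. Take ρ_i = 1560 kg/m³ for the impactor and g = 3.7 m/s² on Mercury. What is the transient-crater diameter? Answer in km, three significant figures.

In SI units: v = 48600 m/s.
ρ_i^0.275 = 1560^0.275 = 7.553
d^0.82 = 27.6^0.82 = 15.19
v^0.39 = 48600^0.39 = 67.26
g^-0.18 = 3.7^-0.18 = 0.7902
D = 0.166 × 7.553 × 15.19 × 67.26 × 0.7902 = 1012 m
   = 1.012 km

D ≈ 1.01 km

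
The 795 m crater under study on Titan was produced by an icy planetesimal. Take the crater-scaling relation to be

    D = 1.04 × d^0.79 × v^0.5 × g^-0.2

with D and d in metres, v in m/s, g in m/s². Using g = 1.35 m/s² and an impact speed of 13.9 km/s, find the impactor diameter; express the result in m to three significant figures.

d ≈ 11.5 m

Rearranging for d: d = [D / (1.04 · 13900^0.5 · 1.35^-0.2)]^(1/0.79).
13900^0.5 = 117.9
1.35^-0.2 = 0.9417
Denominator = 1.04 × 117.9 × 0.9417 = 115.5
D / 115.5 = 795 / 115.5 = 6.883
d = 6.883^(1/0.79) = 6.883^1.2658 = 11.49 m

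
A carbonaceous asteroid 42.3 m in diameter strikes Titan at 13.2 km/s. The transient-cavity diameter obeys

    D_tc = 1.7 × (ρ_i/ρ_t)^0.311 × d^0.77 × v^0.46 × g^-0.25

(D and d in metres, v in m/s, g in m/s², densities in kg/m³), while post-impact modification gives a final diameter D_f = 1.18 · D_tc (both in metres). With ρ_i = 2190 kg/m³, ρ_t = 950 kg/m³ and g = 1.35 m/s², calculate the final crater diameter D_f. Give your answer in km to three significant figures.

v = 13200 m/s.
(ρ_i/ρ_t)^0.311 = (2190/950)^0.311 = 1.297
d^0.77 = 42.3^0.77 = 17.88
v^0.46 = 13200^0.46 = 78.61
g^-0.25 = 1.35^-0.25 = 0.9277
D_tc = 1.7 × 1.297 × 17.88 × 78.61 × 0.9277 = 2875 m
D_f = 1.18 × 2875 = 3392 m
     = 3.393 km

D_f ≈ 3.39 km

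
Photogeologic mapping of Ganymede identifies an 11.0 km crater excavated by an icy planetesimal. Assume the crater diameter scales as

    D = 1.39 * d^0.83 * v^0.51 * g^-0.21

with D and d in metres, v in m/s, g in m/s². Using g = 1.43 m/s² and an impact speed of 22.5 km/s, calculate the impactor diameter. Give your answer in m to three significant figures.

Rearranging for d: d = [D / (1.39 · 22500^0.51 · 1.43^-0.21)]^(1/0.83).
D = 11000 m.
22500^0.51 = 165.8
1.43^-0.21 = 0.9276
Denominator = 1.39 × 165.8 × 0.9276 = 213.8
D / 213.8 = 11000 / 213.8 = 51.45
d = 51.45^(1/0.83) = 51.45^1.2048 = 115.3 m

d ≈ 115 m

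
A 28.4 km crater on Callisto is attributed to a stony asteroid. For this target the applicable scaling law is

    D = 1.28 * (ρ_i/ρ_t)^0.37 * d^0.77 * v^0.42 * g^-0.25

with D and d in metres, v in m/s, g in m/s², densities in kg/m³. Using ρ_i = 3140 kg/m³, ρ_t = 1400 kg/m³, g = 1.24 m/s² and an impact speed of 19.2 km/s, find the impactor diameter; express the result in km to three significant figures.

Rearranging for d: d = [D / (1.28 · (3140/1400)^0.37 · 19200^0.42 · 1.24^-0.25)]^(1/0.77).
D = 28400 m.
(3140/1400)^0.37 = 1.348
19200^0.42 = 62.95
1.24^-0.25 = 0.9476
Denominator = 1.28 × 1.348 × 62.95 × 0.9476 = 102.9
D / 102.9 = 28400 / 102.9 = 276.0
d = 276.0^(1/0.77) = 276.0^1.2987 = 1479 m

d ≈ 1.48 km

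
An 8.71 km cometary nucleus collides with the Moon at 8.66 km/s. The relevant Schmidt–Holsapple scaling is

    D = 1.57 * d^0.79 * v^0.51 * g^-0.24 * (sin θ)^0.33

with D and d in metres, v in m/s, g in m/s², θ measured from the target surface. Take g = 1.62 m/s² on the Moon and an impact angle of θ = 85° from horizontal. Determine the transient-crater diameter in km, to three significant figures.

D ≈ 184 km

In SI units: d = 8710 m, v = 8660 m/s.
d^0.79 = 8710^0.79 = 1296
v^0.51 = 8660^0.51 = 101.9
g^-0.24 = 1.62^-0.24 = 0.8907
(sin 85°)^0.33 = 0.9962^0.33 = 0.9987
D = 1.57 × 1296 × 101.9 × 0.8907 × 0.9987 = 1.844 × 10^5 m
   = 184.4 km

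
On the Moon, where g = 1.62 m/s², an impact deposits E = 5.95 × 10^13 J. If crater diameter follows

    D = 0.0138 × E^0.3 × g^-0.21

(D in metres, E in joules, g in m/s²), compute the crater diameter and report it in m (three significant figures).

D ≈ 169 m

E^0.3 = (5.95 × 10^13)^0.3 = 1.356 × 10^4
g^-0.21 = 1.62^-0.21 = 0.9037
D = 0.0138 × 1.356 × 10^4 × 0.9037 = 169.1 m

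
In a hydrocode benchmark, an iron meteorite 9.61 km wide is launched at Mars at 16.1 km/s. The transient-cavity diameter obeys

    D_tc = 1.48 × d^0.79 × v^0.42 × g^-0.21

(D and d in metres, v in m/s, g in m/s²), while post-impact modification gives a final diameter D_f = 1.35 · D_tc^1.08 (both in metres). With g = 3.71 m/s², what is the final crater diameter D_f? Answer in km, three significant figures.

In SI: d = 9610 m, v = 16100 m/s.
d^0.79 = 9610^0.79 = 1401
v^0.42 = 16100^0.42 = 58.46
g^-0.21 = 3.71^-0.21 = 0.7593
D_tc = 1.48 × 1401 × 58.46 × 0.7593 = 92040 m
D_f = 1.35 × (92040)^1.08 = 3.100 × 10^5 m
     = 310.0 km

D_f ≈ 310 km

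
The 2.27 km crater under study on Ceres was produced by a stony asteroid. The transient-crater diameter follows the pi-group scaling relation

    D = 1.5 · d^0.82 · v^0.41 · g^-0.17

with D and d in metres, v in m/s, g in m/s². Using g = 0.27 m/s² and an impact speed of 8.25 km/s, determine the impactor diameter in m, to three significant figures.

d ≈ 63.4 m

Rearranging for d: d = [D / (1.5 · 8250^0.41 · 0.27^-0.17)]^(1/0.82).
D = 2270 m.
8250^0.41 = 40.34
0.27^-0.17 = 1.249
Denominator = 1.5 × 40.34 × 1.249 = 75.58
D / 75.58 = 2270 / 75.58 = 30.03
d = 30.03^(1/0.82) = 30.03^1.2195 = 63.37 m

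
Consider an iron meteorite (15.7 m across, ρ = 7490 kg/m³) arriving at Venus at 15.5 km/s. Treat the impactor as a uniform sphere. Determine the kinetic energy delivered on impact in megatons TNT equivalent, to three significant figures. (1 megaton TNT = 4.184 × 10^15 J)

v = 15500 m/s.
Mass m = (π/6) ρ d³ = (π/6) × 7490 × (15.7)³ = 1.518 × 10^7 kg
E = ½ m v² = 0.5 × 1.518 × 10^7 × (15500)² = 1.823 × 10^15 J
   = 1.823 × 10^15 / 4.184×10^15 = 0.4357 Mt

E ≈ 0.436 Mt TNT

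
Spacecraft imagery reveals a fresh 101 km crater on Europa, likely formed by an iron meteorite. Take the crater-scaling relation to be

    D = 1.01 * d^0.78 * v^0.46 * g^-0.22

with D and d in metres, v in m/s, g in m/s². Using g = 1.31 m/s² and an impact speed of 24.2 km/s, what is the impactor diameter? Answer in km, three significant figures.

Rearranging for d: d = [D / (1.01 · 24200^0.46 · 1.31^-0.22)]^(1/0.78).
D = 101000 m.
24200^0.46 = 103.9
1.31^-0.22 = 0.9423
Denominator = 1.01 × 103.9 × 0.9423 = 98.88
D / 98.88 = 101000 / 98.88 = 1021
d = 1021^(1/0.78) = 1021^1.2821 = 7209 m

d ≈ 7.21 km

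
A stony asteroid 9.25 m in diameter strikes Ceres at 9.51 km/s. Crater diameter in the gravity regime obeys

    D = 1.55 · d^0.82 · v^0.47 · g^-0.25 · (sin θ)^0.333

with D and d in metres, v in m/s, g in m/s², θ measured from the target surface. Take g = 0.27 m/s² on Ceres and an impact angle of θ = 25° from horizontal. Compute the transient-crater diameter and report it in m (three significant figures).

D ≈ 741 m

In SI units: v = 9510 m/s.
d^0.82 = 9.25^0.82 = 6.198
v^0.47 = 9510^0.47 = 74.09
g^-0.25 = 0.27^-0.25 = 1.387
(sin 25°)^0.333 = 0.4226^0.333 = 0.7506
D = 1.55 × 6.198 × 74.09 × 1.387 × 0.7506 = 741.0 m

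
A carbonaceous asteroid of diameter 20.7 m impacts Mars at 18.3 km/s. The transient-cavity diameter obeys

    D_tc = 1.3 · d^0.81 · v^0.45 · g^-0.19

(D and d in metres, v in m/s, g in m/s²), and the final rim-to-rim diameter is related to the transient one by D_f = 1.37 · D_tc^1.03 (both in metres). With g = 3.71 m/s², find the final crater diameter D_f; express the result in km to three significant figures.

D_f ≈ 1.65 km

v = 18300 m/s.
d^0.81 = 20.7^0.81 = 11.64
v^0.45 = 18300^0.45 = 82.81
g^-0.19 = 3.71^-0.19 = 0.7795
D_tc = 1.3 × 11.64 × 82.81 × 0.7795 = 976.8 m
D_f = 1.37 × (976.8)^1.03 = 1645 m
     = 1.645 km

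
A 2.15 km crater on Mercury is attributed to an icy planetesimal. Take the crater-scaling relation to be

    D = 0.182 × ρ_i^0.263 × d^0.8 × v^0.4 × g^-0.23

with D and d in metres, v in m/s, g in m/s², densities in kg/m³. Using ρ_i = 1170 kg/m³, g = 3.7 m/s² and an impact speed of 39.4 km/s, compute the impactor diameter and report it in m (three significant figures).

d ≈ 88.6 m

Rearranging for d: d = [D / (0.182 · 1170^0.263 · 39400^0.4 · 3.7^-0.23)]^(1/0.8).
D = 2150 m.
1170^0.263 = 6.411
39400^0.4 = 68.90
3.7^-0.23 = 0.7401
Denominator = 0.182 × 6.411 × 68.90 × 0.7401 = 59.50
D / 59.50 = 2150 / 59.50 = 36.13
d = 36.13^(1/0.8) = 36.13^1.25 = 88.58 m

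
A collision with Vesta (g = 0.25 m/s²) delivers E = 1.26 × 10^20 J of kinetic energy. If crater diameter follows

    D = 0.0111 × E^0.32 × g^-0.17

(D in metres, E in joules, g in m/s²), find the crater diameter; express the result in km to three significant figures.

E^0.32 = (1.26 × 10^20)^0.32 = 2.705 × 10^6
g^-0.17 = 0.25^-0.17 = 1.266
D = 0.0111 × 2.705 × 10^6 × 1.266 = 38012 m
   = 38.01 km

D ≈ 38.0 km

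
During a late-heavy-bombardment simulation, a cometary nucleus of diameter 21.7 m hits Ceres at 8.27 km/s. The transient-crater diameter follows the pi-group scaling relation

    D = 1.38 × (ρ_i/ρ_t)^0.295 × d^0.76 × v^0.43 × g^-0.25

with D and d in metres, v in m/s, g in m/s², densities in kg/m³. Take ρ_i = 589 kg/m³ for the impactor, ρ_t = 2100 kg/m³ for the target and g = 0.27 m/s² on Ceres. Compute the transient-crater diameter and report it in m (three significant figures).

In SI units: v = 8270 m/s.
(ρ_i/ρ_t)^0.295 = (589/2100)^0.295 = 0.6873
d^0.76 = 21.7^0.76 = 10.37
v^0.43 = 8270^0.43 = 48.36
g^-0.25 = 0.27^-0.25 = 1.387
D = 1.38 × 0.6873 × 10.37 × 48.36 × 1.387 = 659.7 m

D ≈ 660 m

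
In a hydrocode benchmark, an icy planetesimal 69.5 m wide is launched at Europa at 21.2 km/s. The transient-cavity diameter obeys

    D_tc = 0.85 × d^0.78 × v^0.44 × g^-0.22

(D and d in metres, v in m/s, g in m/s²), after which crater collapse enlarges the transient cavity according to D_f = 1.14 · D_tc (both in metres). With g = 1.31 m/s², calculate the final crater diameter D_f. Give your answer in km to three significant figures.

D_f ≈ 2.00 km

v = 21200 m/s.
d^0.78 = 69.5^0.78 = 27.34
v^0.44 = 21200^0.44 = 80.09
g^-0.22 = 1.31^-0.22 = 0.9423
D_tc = 0.85 × 27.34 × 80.09 × 0.9423 = 1754 m
D_f = 1.14 × 1754 = 2000 m
     = 2.000 km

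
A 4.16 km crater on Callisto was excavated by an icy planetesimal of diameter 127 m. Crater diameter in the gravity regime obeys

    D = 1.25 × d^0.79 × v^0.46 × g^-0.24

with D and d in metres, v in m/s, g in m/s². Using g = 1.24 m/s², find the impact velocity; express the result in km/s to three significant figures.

v ≈ 12.4 km/s

Rearranging for v: v = [D / (1.25 · 127^0.79 · 1.24^-0.24)]^(1/0.46).
D = 4160 m.
127^0.79 = 45.92
1.24^-0.24 = 0.9497
Denominator = 1.25 × 45.92 × 0.9497 = 54.51
D / 54.51 = 4160 / 54.51 = 76.32
v = 76.32^(1/0.46) = 76.32^2.1739 = 12378 m/s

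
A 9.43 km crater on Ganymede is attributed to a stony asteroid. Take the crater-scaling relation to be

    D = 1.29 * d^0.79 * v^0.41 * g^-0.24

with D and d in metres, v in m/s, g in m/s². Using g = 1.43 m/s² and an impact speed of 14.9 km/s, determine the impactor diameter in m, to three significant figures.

Rearranging for d: d = [D / (1.29 · 14900^0.41 · 1.43^-0.24)]^(1/0.79).
D = 9430 m.
14900^0.41 = 51.41
1.43^-0.24 = 0.9177
Denominator = 1.29 × 51.41 × 0.9177 = 60.86
D / 60.86 = 9430 / 60.86 = 154.9
d = 154.9^(1/0.79) = 154.9^1.2658 = 591.8 m

d ≈ 592 m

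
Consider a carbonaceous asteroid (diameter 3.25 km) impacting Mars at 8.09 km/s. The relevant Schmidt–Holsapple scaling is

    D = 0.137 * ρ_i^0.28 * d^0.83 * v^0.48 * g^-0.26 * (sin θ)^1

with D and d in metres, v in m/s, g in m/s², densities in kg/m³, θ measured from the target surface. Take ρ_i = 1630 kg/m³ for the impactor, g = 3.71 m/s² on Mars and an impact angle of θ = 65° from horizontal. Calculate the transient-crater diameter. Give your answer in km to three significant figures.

In SI units: d = 3250 m, v = 8090 m/s.
ρ_i^0.28 = 1630^0.28 = 7.933
d^0.83 = 3250^0.83 = 822.0
v^0.48 = 8090^0.48 = 75.13
g^-0.26 = 3.71^-0.26 = 0.7112
(sin 65°)^1 = 0.9063^1 = 0.9063
D = 0.137 × 7.933 × 822.0 × 75.13 × 0.7112 × 0.9063 = 43262 m
   = 43.26 km

D ≈ 43.3 km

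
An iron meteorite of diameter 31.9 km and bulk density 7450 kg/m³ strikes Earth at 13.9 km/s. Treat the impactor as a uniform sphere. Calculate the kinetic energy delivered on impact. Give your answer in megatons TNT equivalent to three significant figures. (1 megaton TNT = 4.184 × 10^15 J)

E ≈ 2.92 × 10^9 Mt TNT

d = 31900 m; v = 13900 m/s.
Mass m = (π/6) ρ d³ = (π/6) × 7450 × (31900)³ = 1.266 × 10^17 kg
E = ½ m v² = 0.5 × 1.266 × 10^17 × (13900)² = 1.223 × 10^25 J
   = 1.223 × 10^25 / 4.184×10^15 = 2.923 × 10^9 Mt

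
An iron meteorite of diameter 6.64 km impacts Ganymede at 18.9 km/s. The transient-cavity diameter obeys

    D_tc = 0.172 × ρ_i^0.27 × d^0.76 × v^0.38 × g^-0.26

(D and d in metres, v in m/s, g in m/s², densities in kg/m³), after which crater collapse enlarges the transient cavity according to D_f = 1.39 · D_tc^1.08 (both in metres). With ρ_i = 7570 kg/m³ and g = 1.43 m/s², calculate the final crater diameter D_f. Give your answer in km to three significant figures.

D_f ≈ 198 km

In SI: d = 6640 m, v = 18900 m/s.
ρ_i^0.27 = 7570^0.27 = 11.15
d^0.76 = 6640^0.76 = 803.2
v^0.38 = 18900^0.38 = 42.18
g^-0.26 = 1.43^-0.26 = 0.9112
D_tc = 0.172 × 11.15 × 803.2 × 42.18 × 0.9112 = 59200 m
D_f = 1.39 × (59200)^1.08 = 1.982 × 10^5 m
     = 198.2 km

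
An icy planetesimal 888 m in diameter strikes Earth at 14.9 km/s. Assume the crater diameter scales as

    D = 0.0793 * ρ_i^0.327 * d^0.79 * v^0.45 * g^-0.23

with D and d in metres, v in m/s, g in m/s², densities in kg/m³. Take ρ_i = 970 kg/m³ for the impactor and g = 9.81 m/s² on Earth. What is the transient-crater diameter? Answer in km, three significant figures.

D ≈ 7.16 km

In SI units: v = 14900 m/s.
ρ_i^0.327 = 970^0.327 = 9.477
d^0.79 = 888^0.79 = 213.4
v^0.45 = 14900^0.45 = 75.50
g^-0.23 = 9.81^-0.23 = 0.5914
D = 0.0793 × 9.477 × 213.4 × 75.50 × 0.5914 = 7161 m
   = 7.161 km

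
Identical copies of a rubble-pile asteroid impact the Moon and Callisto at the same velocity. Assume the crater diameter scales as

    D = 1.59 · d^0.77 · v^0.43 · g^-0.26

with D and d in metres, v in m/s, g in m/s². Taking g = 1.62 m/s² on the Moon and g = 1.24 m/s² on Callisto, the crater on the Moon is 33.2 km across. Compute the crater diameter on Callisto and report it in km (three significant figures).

D ≈ 35.6 km

All impactor-dependent factors cancel in the ratio, leaving D_Callisto/D_Moon = (g_Callisto/g_Moon)^-0.26.
(1.24/1.62)^-0.26 = 0.7654^-0.26 = 1.072
D_Callisto = 1.072 × 33.2 km = 35.6 km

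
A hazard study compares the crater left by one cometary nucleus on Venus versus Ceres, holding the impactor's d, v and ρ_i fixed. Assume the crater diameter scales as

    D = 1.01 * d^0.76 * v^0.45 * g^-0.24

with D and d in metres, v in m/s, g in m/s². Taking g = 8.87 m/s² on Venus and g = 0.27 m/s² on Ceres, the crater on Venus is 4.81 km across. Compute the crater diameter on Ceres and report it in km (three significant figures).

D ≈ 11.1 km

All impactor-dependent factors cancel in the ratio, leaving D_Ceres/D_Venus = (g_Ceres/g_Venus)^-0.24.
(0.27/8.87)^-0.24 = 0.03044^-0.24 = 2.312
D_Ceres = 2.312 × 4.81 km = 11.1 km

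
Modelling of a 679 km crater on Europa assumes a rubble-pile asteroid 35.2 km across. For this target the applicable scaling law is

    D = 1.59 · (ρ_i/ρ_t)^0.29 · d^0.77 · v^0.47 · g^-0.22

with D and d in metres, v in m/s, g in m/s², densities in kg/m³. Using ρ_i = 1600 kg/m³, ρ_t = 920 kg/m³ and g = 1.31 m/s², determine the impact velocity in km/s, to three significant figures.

Rearranging for v: v = [D / (1.59 · (1600/920)^0.29 · 35200^0.77 · 1.31^-0.22)]^(1/0.47).
D = 679000 m.
(1600/920)^0.29 = 1.174
35200^0.77 = 3168
1.31^-0.22 = 0.9423
Denominator = 1.59 × 1.174 × 3168 × 0.9423 = 5572
D / 5572 = 679000 / 5572 = 121.9
v = 121.9^(1/0.47) = 121.9^2.1277 = 27440 m/s

v ≈ 27.4 km/s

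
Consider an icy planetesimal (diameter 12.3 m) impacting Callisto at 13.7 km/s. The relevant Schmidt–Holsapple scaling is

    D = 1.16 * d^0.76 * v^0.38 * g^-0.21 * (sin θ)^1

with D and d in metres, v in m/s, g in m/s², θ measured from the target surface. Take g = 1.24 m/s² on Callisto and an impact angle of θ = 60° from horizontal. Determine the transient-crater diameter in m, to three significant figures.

D ≈ 241 m

In SI units: v = 13700 m/s.
d^0.76 = 12.3^0.76 = 6.735
v^0.38 = 13700^0.38 = 37.32
g^-0.21 = 1.24^-0.21 = 0.9558
(sin 60°)^1 = 0.8660^1 = 0.8660
D = 1.16 × 6.735 × 37.32 × 0.9558 × 0.8660 = 241.3 m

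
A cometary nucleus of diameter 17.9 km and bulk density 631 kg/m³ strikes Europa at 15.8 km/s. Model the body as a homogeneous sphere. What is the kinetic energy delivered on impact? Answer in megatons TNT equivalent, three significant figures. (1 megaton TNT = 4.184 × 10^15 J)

d = 17900 m; v = 15800 m/s.
Mass m = (π/6) ρ d³ = (π/6) × 631 × (17900)³ = 1.895 × 10^15 kg
E = ½ m v² = 0.5 × 1.895 × 10^15 × (15800)² = 2.365 × 10^23 J
   = 2.365 × 10^23 / 4.184×10^15 = 5.652 × 10^7 Mt

E ≈ 5.65 × 10^7 Mt TNT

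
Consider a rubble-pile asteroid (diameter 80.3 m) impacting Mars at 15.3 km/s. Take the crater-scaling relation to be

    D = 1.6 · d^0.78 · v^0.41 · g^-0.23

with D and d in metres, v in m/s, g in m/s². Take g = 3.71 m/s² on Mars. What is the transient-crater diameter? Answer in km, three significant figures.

In SI units: v = 15300 m/s.
d^0.78 = 80.3^0.78 = 30.60
v^0.41 = 15300^0.41 = 51.97
g^-0.23 = 3.71^-0.23 = 0.7397
D = 1.6 × 30.60 × 51.97 × 0.7397 = 1882 m
   = 1.882 km

D ≈ 1.88 km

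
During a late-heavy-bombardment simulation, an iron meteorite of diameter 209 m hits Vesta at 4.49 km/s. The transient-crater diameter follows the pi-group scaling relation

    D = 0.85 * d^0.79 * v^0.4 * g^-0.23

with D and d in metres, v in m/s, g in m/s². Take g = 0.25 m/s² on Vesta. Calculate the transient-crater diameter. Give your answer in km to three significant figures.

In SI units: v = 4490 m/s.
d^0.79 = 209^0.79 = 68.06
v^0.4 = 4490^0.4 = 28.90
g^-0.23 = 0.25^-0.23 = 1.376
D = 0.85 × 68.06 × 28.90 × 1.376 = 2301 m
   = 2.301 km

D ≈ 2.30 km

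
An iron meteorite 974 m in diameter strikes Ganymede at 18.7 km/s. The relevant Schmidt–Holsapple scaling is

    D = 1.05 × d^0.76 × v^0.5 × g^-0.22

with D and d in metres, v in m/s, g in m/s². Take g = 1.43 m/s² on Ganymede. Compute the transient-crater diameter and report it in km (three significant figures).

D ≈ 24.8 km

In SI units: v = 18700 m/s.
d^0.76 = 974^0.76 = 186.8
v^0.5 = 18700^0.5 = 136.7
g^-0.22 = 1.43^-0.22 = 0.9243
D = 1.05 × 186.8 × 136.7 × 0.9243 = 24783 m
   = 24.78 km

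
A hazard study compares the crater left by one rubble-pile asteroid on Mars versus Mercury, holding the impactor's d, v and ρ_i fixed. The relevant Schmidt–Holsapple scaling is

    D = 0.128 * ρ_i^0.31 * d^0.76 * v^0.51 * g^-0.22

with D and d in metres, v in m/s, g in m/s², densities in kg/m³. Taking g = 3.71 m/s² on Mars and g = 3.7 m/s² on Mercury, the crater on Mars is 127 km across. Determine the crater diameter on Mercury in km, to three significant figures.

D ≈ 127 km

All impactor-dependent factors cancel in the ratio, leaving D_Mercury/D_Mars = (g_Mercury/g_Mars)^-0.22.
(3.7/3.71)^-0.22 = 0.9973^-0.22 = 1.001
D_Mercury = 1.001 × 127 km = 127 km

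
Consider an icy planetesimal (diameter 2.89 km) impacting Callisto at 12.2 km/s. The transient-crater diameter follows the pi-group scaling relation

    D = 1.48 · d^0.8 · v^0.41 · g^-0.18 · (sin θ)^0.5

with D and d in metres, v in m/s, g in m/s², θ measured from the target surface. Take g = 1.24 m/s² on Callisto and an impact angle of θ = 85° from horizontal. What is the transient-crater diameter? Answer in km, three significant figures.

D ≈ 39.5 km

In SI units: d = 2890 m, v = 12200 m/s.
d^0.8 = 2890^0.8 = 587.1
v^0.41 = 12200^0.41 = 47.36
g^-0.18 = 1.24^-0.18 = 0.9620
(sin 85°)^0.5 = 0.9962^0.5 = 0.9981
D = 1.48 × 587.1 × 47.36 × 0.9620 × 0.9981 = 39513 m
   = 39.51 km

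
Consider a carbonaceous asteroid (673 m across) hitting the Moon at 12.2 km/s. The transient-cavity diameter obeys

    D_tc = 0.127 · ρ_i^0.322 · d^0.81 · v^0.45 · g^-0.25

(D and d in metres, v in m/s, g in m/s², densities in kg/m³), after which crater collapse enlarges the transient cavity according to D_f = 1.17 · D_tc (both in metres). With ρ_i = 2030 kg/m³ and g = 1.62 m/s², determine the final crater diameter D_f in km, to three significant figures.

v = 12200 m/s.
ρ_i^0.322 = 2030^0.322 = 11.61
d^0.81 = 673^0.81 = 195.3
v^0.45 = 12200^0.45 = 69.00
g^-0.25 = 1.62^-0.25 = 0.8864
D_tc = 0.127 × 11.61 × 195.3 × 69.00 × 0.8864 = 17610 m
D_f = 1.17 × 17610 = 20604 m
     = 20.60 km

D_f ≈ 20.6 km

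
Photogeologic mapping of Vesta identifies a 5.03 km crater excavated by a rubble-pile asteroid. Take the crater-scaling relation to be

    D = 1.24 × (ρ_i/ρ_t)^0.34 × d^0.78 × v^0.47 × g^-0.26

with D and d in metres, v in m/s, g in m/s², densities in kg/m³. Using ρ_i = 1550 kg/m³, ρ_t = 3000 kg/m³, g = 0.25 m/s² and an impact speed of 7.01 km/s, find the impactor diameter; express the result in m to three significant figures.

Rearranging for d: d = [D / (1.24 · (1550/3000)^0.34 · 7010^0.47 · 0.25^-0.26)]^(1/0.78).
D = 5030 m.
(1550/3000)^0.34 = 0.7989
7010^0.47 = 64.19
0.25^-0.26 = 1.434
Denominator = 1.24 × 0.7989 × 64.19 × 1.434 = 91.19
D / 91.19 = 5030 / 91.19 = 55.16
d = 55.16^(1/0.78) = 55.16^1.2821 = 171.0 m

d ≈ 171 m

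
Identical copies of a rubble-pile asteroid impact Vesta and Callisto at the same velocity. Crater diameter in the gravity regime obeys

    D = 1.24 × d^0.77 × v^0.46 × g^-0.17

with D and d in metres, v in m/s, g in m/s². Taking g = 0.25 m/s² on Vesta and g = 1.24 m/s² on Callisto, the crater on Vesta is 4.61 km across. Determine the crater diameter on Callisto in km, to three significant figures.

All impactor-dependent factors cancel in the ratio, leaving D_Callisto/D_Vesta = (g_Callisto/g_Vesta)^-0.17.
(1.24/0.25)^-0.17 = 4.960^-0.17 = 0.7617
D_Callisto = 0.7617 × 4.61 km = 3.51 km

D ≈ 3.51 km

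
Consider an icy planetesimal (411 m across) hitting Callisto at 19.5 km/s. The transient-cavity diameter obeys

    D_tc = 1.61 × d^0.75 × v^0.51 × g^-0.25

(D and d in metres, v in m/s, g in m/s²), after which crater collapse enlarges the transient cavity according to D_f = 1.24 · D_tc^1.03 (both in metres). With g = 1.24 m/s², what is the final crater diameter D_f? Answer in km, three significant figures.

D_f ≈ 35.9 km

v = 19500 m/s.
d^0.75 = 411^0.75 = 91.28
v^0.51 = 19500^0.51 = 154.1
g^-0.25 = 1.24^-0.25 = 0.9476
D_tc = 1.61 × 91.28 × 154.1 × 0.9476 = 21460 m
D_f = 1.24 × (21460)^1.03 = 35892 m
     = 35.89 km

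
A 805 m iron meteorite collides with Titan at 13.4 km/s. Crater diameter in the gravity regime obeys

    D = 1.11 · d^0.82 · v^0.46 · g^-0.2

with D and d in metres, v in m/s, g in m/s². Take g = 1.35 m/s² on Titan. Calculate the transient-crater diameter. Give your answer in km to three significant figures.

D ≈ 20.0 km

In SI units: v = 13400 m/s.
d^0.82 = 805^0.82 = 241.4
v^0.46 = 13400^0.46 = 79.15
g^-0.2 = 1.35^-0.2 = 0.9417
D = 1.11 × 241.4 × 79.15 × 0.9417 = 19972 m
   = 19.97 km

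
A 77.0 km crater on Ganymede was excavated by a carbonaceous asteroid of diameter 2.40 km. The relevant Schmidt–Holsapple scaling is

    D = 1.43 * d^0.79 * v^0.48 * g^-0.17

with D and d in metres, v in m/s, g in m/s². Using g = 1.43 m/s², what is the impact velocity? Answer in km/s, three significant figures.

v ≈ 22.3 km/s

Rearranging for v: v = [D / (1.43 · 2400^0.79 · 1.43^-0.17)]^(1/0.48).
D = 77000 m.
2400^0.79 = 468.1
1.43^-0.17 = 0.9410
Denominator = 1.43 × 468.1 × 0.9410 = 629.9
D / 629.9 = 77000 / 629.9 = 122.2
v = 122.2^(1/0.48) = 122.2^2.0833 = 22284 m/s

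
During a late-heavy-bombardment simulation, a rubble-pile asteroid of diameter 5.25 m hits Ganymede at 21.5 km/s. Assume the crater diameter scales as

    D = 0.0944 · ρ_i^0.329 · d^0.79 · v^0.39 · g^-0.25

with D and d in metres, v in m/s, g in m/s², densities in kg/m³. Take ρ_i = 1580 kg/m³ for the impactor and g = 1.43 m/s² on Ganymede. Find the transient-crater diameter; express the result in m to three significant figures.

In SI units: v = 21500 m/s.
ρ_i^0.329 = 1580^0.329 = 11.28
d^0.79 = 5.25^0.79 = 3.706
v^0.39 = 21500^0.39 = 48.94
g^-0.25 = 1.43^-0.25 = 0.9145
D = 0.0944 × 11.28 × 3.706 × 48.94 × 0.9145 = 176.6 m

D ≈ 177 m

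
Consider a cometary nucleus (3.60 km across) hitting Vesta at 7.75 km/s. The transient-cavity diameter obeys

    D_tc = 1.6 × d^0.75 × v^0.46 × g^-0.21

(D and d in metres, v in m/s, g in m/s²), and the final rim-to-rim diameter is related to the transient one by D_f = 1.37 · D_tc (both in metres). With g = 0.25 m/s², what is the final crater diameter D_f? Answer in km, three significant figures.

D_f ≈ 83.9 km

In SI: d = 3600 m, v = 7750 m/s.
d^0.75 = 3600^0.75 = 464.8
v^0.46 = 7750^0.46 = 61.53
g^-0.21 = 0.25^-0.21 = 1.338
D_tc = 1.6 × 464.8 × 61.53 × 1.338 = 61230 m
D_f = 1.37 × 61230 = 83885 m
     = 83.89 km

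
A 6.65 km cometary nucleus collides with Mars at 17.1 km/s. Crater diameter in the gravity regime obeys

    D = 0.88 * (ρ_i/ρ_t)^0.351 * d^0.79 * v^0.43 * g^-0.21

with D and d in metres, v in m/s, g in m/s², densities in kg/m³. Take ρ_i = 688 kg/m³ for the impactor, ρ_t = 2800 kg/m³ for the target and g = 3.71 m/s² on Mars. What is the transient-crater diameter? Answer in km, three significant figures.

In SI units: d = 6650 m, v = 17100 m/s.
(ρ_i/ρ_t)^0.351 = (688/2800)^0.351 = 0.6110
d^0.79 = 6650^0.79 = 1047
v^0.43 = 17100^0.43 = 66.10
g^-0.21 = 3.71^-0.21 = 0.7593
D = 0.88 × 0.6110 × 1047 × 66.10 × 0.7593 = 28254 m
   = 28.25 km

D ≈ 28.3 km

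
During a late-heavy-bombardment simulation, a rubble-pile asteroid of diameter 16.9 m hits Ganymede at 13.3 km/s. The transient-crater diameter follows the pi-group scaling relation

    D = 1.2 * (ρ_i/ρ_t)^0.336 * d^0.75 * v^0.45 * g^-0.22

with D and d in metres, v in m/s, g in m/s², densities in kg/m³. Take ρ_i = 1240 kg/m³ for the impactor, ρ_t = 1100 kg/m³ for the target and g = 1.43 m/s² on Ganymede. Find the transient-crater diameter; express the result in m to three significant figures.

D ≈ 690 m

In SI units: v = 13300 m/s.
(ρ_i/ρ_t)^0.336 = (1240/1100)^0.336 = 1.041
d^0.75 = 16.9^0.75 = 8.335
v^0.45 = 13300^0.45 = 71.74
g^-0.22 = 1.43^-0.22 = 0.9243
D = 1.2 × 1.041 × 8.335 × 71.74 × 0.9243 = 690.4 m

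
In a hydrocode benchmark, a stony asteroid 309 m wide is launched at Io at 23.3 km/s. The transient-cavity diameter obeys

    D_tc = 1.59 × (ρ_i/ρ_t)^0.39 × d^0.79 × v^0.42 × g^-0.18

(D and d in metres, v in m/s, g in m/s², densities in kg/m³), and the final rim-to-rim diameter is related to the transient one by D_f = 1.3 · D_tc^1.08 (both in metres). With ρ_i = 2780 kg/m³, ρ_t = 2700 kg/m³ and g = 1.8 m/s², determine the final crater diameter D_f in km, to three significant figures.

D_f ≈ 24.7 km

v = 23300 m/s.
(ρ_i/ρ_t)^0.39 = (2780/2700)^0.39 = 1.011
d^0.79 = 309^0.79 = 92.70
v^0.42 = 23300^0.42 = 68.28
g^-0.18 = 1.8^-0.18 = 0.8996
D_tc = 1.59 × 1.011 × 92.70 × 68.28 × 0.8996 = 9153 m
D_f = 1.3 × (9153)^1.08 = 24685 m
     = 24.68 km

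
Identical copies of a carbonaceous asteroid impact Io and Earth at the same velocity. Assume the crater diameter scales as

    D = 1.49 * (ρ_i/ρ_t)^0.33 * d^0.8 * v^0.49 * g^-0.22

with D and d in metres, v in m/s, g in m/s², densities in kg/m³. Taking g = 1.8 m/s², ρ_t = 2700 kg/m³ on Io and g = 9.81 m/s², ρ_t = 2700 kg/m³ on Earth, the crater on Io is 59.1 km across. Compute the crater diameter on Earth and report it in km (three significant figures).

The impactor-only factors (d, v, ρ_i) cancel in the ratio, leaving D_Earth/D_Io = (g_Earth/g_Io)^-0.22 · (ρ_t,Io/ρ_t,Earth)^0.33.
(9.81/1.8)^-0.22 = 5.450^-0.22 = 0.6886
(2700/2700)^0.33 = 1.000^0.33 = 1.000
Ratio = 0.6886 × 1.000 = 0.6886
D_Earth = 0.6886 × 59.1 km = 40.7 km

D ≈ 40.7 km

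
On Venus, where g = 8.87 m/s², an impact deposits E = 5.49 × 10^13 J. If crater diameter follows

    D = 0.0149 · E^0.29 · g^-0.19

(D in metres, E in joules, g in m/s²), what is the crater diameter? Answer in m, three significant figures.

E^0.29 = (5.49 × 10^13)^0.29 = 9.649 × 10^3
g^-0.19 = 8.87^-0.19 = 0.6605
D = 0.0149 × 9.649 × 10^3 × 0.6605 = 94.96 m

D ≈ 95.0 m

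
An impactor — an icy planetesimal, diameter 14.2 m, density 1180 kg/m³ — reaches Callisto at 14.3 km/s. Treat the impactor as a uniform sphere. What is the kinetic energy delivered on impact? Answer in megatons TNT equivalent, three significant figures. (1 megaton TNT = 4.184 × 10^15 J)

E ≈ 0.0432 Mt TNT

v = 14300 m/s.
Mass m = (π/6) ρ d³ = (π/6) × 1180 × (14.2)³ = 1.769 × 10^6 kg
E = ½ m v² = 0.5 × 1.769 × 10^6 × (14300)² = 1.809 × 10^14 J
   = 1.809 × 10^14 / 4.184×10^15 = 0.04324 Mt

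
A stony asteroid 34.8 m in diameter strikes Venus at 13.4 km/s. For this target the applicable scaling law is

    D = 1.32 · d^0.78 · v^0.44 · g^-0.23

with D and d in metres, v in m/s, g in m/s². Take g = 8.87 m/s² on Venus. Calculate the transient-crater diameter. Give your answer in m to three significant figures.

D ≈ 834 m

In SI units: v = 13400 m/s.
d^0.78 = 34.8^0.78 = 15.94
v^0.44 = 13400^0.44 = 65.45
g^-0.23 = 8.87^-0.23 = 0.6053
D = 1.32 × 15.94 × 65.45 × 0.6053 = 833.6 m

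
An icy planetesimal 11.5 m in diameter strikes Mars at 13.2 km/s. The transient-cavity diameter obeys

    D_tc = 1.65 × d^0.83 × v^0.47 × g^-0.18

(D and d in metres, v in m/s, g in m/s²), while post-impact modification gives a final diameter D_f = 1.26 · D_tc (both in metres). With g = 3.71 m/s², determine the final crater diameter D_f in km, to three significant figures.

v = 13200 m/s.
d^0.83 = 11.5^0.83 = 7.592
v^0.47 = 13200^0.47 = 86.43
g^-0.18 = 3.71^-0.18 = 0.7898
D_tc = 1.65 × 7.592 × 86.43 × 0.7898 = 855.1 m
D_f = 1.26 × 855.1 = 1077 m
     = 1.077 km

D_f ≈ 1.08 km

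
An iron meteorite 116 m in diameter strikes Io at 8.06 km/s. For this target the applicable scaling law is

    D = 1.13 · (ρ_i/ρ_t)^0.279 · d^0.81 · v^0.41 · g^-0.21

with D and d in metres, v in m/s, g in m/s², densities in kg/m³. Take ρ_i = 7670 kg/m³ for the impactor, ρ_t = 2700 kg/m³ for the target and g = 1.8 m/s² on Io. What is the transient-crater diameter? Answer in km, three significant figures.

D ≈ 2.51 km

In SI units: v = 8060 m/s.
(ρ_i/ρ_t)^0.279 = (7670/2700)^0.279 = 1.338
d^0.81 = 116^0.81 = 47.01
v^0.41 = 8060^0.41 = 39.96
g^-0.21 = 1.8^-0.21 = 0.8839
D = 1.13 × 1.338 × 47.01 × 39.96 × 0.8839 = 2510 m
   = 2.510 km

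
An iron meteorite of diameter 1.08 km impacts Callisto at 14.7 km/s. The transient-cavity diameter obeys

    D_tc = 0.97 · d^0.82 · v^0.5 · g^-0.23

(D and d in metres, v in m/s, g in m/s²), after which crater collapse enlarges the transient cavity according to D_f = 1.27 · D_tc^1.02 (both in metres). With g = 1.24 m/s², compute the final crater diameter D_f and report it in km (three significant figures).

In SI: d = 1080 m, v = 14700 m/s.
d^0.82 = 1080^0.82 = 307.2
v^0.5 = 14700^0.5 = 121.2
g^-0.23 = 1.24^-0.23 = 0.9517
D_tc = 0.97 × 307.2 × 121.2 × 0.9517 = 34370 m
D_f = 1.27 × (34370)^1.02 = 53791 m
     = 53.79 km

D_f ≈ 53.8 km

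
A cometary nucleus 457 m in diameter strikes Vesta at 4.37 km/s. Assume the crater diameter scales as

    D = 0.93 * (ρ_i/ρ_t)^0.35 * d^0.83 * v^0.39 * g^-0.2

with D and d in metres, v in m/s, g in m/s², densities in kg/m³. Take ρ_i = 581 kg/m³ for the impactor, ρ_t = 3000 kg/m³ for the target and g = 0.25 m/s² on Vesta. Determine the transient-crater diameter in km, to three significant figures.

In SI units: v = 4370 m/s.
(ρ_i/ρ_t)^0.35 = (581/3000)^0.35 = 0.5629
d^0.83 = 457^0.83 = 161.3
v^0.39 = 4370^0.39 = 26.29
g^-0.2 = 0.25^-0.2 = 1.320
D = 0.93 × 0.5629 × 161.3 × 26.29 × 1.320 = 2930 m
   = 2.930 km

D ≈ 2.93 km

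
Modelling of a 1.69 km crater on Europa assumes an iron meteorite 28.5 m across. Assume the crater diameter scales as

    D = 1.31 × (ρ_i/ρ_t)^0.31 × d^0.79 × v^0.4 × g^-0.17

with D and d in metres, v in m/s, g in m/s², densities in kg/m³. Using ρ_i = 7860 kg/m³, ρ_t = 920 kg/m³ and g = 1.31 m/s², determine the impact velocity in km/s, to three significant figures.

v ≈ 17.0 km/s

Rearranging for v: v = [D / (1.31 · (7860/920)^0.31 · 28.5^0.79 · 1.31^-0.17)]^(1/0.4).
D = 1690 m.
(7860/920)^0.31 = 1.944
28.5^0.79 = 14.10
1.31^-0.17 = 0.9551
Denominator = 1.31 × 1.944 × 14.10 × 0.9551 = 34.30
D / 34.30 = 1690 / 34.30 = 49.27
v = 49.27^(1/0.4) = 49.27^2.5 = 17039 m/s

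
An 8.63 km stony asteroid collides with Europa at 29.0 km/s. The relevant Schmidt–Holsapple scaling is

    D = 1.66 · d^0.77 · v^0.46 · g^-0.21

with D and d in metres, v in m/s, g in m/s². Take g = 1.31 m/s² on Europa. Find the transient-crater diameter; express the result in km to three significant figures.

In SI units: d = 8630 m, v = 29000 m/s.
d^0.77 = 8630^0.77 = 1073
v^0.46 = 29000^0.46 = 112.9
g^-0.21 = 1.31^-0.21 = 0.9449
D = 1.66 × 1073 × 112.9 × 0.9449 = 1.900 × 10^5 m
   = 190.0 km

D ≈ 190 km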